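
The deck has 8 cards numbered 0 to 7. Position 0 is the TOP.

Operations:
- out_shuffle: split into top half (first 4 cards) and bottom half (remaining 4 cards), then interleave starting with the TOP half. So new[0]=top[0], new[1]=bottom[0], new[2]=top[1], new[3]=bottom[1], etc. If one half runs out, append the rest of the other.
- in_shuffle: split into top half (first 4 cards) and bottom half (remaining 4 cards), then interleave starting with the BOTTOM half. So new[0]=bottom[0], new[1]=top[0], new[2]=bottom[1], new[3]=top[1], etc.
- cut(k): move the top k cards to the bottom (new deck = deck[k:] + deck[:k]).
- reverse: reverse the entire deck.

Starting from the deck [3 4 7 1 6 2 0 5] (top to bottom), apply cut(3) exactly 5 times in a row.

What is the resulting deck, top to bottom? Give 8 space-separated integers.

Answer: 5 3 4 7 1 6 2 0

Derivation:
After op 1 (cut(3)): [1 6 2 0 5 3 4 7]
After op 2 (cut(3)): [0 5 3 4 7 1 6 2]
After op 3 (cut(3)): [4 7 1 6 2 0 5 3]
After op 4 (cut(3)): [6 2 0 5 3 4 7 1]
After op 5 (cut(3)): [5 3 4 7 1 6 2 0]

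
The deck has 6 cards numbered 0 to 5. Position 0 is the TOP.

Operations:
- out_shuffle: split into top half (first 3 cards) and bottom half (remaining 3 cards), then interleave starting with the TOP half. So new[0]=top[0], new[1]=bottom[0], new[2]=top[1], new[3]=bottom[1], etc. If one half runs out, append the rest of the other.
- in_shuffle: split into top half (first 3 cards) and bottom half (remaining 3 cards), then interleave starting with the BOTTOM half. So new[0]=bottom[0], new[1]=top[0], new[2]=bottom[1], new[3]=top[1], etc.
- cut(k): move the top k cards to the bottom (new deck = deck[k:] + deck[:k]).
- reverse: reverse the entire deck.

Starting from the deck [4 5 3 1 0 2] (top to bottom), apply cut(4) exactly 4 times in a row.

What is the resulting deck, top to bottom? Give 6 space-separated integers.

After op 1 (cut(4)): [0 2 4 5 3 1]
After op 2 (cut(4)): [3 1 0 2 4 5]
After op 3 (cut(4)): [4 5 3 1 0 2]
After op 4 (cut(4)): [0 2 4 5 3 1]

Answer: 0 2 4 5 3 1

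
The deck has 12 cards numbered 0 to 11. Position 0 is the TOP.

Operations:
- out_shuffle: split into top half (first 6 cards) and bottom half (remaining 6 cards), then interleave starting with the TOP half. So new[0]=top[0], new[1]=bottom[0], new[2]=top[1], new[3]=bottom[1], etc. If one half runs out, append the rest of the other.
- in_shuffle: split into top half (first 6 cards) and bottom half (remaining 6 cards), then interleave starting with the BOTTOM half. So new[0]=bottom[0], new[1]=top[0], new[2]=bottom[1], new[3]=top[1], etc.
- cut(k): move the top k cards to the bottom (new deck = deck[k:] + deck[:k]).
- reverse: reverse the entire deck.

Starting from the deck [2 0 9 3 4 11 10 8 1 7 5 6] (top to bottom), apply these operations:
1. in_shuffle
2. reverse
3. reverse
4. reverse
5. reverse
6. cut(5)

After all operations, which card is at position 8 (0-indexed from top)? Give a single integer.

Answer: 2

Derivation:
After op 1 (in_shuffle): [10 2 8 0 1 9 7 3 5 4 6 11]
After op 2 (reverse): [11 6 4 5 3 7 9 1 0 8 2 10]
After op 3 (reverse): [10 2 8 0 1 9 7 3 5 4 6 11]
After op 4 (reverse): [11 6 4 5 3 7 9 1 0 8 2 10]
After op 5 (reverse): [10 2 8 0 1 9 7 3 5 4 6 11]
After op 6 (cut(5)): [9 7 3 5 4 6 11 10 2 8 0 1]
Position 8: card 2.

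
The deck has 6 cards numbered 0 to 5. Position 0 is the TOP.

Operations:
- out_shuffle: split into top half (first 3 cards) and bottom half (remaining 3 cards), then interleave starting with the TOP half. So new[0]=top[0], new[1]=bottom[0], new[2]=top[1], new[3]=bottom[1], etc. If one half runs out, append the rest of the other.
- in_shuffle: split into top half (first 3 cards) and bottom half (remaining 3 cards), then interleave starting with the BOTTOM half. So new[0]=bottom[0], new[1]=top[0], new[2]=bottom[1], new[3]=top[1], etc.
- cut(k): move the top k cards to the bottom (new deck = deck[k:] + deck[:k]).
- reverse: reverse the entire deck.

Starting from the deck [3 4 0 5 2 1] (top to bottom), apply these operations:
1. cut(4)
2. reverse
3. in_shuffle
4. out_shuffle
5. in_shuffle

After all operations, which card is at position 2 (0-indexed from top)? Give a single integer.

After op 1 (cut(4)): [2 1 3 4 0 5]
After op 2 (reverse): [5 0 4 3 1 2]
After op 3 (in_shuffle): [3 5 1 0 2 4]
After op 4 (out_shuffle): [3 0 5 2 1 4]
After op 5 (in_shuffle): [2 3 1 0 4 5]
Position 2: card 1.

Answer: 1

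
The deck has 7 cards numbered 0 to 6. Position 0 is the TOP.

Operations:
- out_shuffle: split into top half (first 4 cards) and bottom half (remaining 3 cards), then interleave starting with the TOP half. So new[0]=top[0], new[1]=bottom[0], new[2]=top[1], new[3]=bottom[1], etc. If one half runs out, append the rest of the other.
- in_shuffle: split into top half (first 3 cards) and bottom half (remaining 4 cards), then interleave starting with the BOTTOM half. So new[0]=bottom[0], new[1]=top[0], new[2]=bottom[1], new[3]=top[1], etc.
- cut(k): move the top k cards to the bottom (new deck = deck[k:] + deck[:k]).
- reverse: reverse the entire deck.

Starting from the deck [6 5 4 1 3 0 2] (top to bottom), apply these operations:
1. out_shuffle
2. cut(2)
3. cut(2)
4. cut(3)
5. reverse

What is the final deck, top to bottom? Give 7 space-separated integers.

Answer: 1 2 4 0 5 3 6

Derivation:
After op 1 (out_shuffle): [6 3 5 0 4 2 1]
After op 2 (cut(2)): [5 0 4 2 1 6 3]
After op 3 (cut(2)): [4 2 1 6 3 5 0]
After op 4 (cut(3)): [6 3 5 0 4 2 1]
After op 5 (reverse): [1 2 4 0 5 3 6]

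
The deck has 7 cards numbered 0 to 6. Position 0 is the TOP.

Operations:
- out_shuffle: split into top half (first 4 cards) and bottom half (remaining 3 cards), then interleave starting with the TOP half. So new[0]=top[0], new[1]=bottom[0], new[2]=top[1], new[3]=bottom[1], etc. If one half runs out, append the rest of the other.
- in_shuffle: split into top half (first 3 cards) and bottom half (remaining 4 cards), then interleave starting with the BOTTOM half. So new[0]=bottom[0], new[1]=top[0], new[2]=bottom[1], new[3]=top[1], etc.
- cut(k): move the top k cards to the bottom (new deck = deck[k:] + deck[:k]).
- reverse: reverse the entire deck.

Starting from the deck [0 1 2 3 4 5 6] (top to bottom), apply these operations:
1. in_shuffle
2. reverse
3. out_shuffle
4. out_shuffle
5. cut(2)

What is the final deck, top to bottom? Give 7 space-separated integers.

Answer: 4 3 2 1 0 6 5

Derivation:
After op 1 (in_shuffle): [3 0 4 1 5 2 6]
After op 2 (reverse): [6 2 5 1 4 0 3]
After op 3 (out_shuffle): [6 4 2 0 5 3 1]
After op 4 (out_shuffle): [6 5 4 3 2 1 0]
After op 5 (cut(2)): [4 3 2 1 0 6 5]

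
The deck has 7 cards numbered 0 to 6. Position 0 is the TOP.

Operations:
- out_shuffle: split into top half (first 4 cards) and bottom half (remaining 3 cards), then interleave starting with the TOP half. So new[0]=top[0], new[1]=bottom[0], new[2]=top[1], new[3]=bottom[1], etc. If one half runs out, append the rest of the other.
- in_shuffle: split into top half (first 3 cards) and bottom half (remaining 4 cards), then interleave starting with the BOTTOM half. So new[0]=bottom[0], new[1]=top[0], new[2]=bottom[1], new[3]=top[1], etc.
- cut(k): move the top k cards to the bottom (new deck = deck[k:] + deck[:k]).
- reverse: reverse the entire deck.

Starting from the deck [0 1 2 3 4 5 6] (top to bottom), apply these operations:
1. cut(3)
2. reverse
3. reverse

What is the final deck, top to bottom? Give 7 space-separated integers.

After op 1 (cut(3)): [3 4 5 6 0 1 2]
After op 2 (reverse): [2 1 0 6 5 4 3]
After op 3 (reverse): [3 4 5 6 0 1 2]

Answer: 3 4 5 6 0 1 2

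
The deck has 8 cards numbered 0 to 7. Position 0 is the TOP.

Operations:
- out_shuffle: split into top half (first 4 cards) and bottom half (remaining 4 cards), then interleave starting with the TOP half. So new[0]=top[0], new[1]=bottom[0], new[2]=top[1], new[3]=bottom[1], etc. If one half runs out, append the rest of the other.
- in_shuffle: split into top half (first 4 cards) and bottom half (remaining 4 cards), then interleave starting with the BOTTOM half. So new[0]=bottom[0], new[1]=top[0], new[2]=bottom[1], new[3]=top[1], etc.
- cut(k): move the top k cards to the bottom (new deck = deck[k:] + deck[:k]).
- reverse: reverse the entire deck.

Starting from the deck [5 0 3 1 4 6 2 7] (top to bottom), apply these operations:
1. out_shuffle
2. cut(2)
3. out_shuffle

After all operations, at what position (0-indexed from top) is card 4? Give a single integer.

Answer: 7

Derivation:
After op 1 (out_shuffle): [5 4 0 6 3 2 1 7]
After op 2 (cut(2)): [0 6 3 2 1 7 5 4]
After op 3 (out_shuffle): [0 1 6 7 3 5 2 4]
Card 4 is at position 7.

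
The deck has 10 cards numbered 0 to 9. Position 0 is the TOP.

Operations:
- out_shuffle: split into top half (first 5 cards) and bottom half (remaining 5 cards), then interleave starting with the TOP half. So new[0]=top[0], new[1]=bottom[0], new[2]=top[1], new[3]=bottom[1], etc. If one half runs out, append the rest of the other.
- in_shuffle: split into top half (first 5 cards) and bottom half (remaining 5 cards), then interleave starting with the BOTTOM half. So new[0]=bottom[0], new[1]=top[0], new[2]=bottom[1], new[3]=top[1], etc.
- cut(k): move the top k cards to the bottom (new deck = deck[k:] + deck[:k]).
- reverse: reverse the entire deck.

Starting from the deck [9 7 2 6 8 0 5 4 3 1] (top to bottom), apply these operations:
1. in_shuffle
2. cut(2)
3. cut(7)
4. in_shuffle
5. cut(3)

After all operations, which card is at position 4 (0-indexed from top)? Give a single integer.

After op 1 (in_shuffle): [0 9 5 7 4 2 3 6 1 8]
After op 2 (cut(2)): [5 7 4 2 3 6 1 8 0 9]
After op 3 (cut(7)): [8 0 9 5 7 4 2 3 6 1]
After op 4 (in_shuffle): [4 8 2 0 3 9 6 5 1 7]
After op 5 (cut(3)): [0 3 9 6 5 1 7 4 8 2]
Position 4: card 5.

Answer: 5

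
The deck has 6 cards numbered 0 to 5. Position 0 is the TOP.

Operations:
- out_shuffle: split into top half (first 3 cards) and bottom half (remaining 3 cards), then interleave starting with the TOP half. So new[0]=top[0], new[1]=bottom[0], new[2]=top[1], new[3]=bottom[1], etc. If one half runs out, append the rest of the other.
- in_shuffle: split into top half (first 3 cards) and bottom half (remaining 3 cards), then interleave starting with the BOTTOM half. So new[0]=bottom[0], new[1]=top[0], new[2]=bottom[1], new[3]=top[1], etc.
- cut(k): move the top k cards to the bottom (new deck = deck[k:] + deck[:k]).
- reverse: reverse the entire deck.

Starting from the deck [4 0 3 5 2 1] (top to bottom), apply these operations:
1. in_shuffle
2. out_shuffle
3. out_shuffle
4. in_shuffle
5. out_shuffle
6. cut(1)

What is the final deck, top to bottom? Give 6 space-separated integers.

Answer: 1 5 3 4 0 2

Derivation:
After op 1 (in_shuffle): [5 4 2 0 1 3]
After op 2 (out_shuffle): [5 0 4 1 2 3]
After op 3 (out_shuffle): [5 1 0 2 4 3]
After op 4 (in_shuffle): [2 5 4 1 3 0]
After op 5 (out_shuffle): [2 1 5 3 4 0]
After op 6 (cut(1)): [1 5 3 4 0 2]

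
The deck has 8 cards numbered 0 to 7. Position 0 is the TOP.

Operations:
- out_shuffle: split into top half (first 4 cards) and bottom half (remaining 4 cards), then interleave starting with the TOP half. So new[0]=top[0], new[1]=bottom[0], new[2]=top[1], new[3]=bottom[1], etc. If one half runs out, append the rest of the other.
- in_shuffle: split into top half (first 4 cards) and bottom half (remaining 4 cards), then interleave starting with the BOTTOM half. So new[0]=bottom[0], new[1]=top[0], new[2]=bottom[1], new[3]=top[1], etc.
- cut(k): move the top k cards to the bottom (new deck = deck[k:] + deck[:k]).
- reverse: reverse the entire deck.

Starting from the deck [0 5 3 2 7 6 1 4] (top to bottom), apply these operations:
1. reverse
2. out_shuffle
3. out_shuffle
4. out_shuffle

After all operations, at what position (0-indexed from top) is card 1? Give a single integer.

Answer: 1

Derivation:
After op 1 (reverse): [4 1 6 7 2 3 5 0]
After op 2 (out_shuffle): [4 2 1 3 6 5 7 0]
After op 3 (out_shuffle): [4 6 2 5 1 7 3 0]
After op 4 (out_shuffle): [4 1 6 7 2 3 5 0]
Card 1 is at position 1.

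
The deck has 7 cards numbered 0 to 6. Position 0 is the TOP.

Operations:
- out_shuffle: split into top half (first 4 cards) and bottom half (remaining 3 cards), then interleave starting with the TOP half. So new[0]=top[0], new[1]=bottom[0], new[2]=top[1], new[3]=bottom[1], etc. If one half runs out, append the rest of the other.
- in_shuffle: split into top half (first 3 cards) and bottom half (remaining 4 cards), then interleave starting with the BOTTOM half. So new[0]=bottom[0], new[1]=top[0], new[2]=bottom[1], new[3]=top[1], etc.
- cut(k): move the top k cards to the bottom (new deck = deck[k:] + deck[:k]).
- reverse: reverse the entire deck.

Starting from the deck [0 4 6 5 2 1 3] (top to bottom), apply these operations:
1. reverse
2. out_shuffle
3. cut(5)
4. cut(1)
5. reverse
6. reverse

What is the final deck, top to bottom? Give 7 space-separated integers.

Answer: 5 3 6 1 4 2 0

Derivation:
After op 1 (reverse): [3 1 2 5 6 4 0]
After op 2 (out_shuffle): [3 6 1 4 2 0 5]
After op 3 (cut(5)): [0 5 3 6 1 4 2]
After op 4 (cut(1)): [5 3 6 1 4 2 0]
After op 5 (reverse): [0 2 4 1 6 3 5]
After op 6 (reverse): [5 3 6 1 4 2 0]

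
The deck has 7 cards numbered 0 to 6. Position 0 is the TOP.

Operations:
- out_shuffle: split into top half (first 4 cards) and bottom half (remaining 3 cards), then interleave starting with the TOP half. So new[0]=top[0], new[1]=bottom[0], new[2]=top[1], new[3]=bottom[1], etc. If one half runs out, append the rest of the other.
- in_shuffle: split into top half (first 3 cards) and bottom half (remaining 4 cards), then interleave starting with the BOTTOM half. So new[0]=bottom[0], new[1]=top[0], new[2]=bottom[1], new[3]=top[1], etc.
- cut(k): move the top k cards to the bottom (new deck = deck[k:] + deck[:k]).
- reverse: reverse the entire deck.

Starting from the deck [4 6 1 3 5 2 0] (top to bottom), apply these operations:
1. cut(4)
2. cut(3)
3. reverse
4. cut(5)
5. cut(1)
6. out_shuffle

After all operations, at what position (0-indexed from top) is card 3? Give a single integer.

After op 1 (cut(4)): [5 2 0 4 6 1 3]
After op 2 (cut(3)): [4 6 1 3 5 2 0]
After op 3 (reverse): [0 2 5 3 1 6 4]
After op 4 (cut(5)): [6 4 0 2 5 3 1]
After op 5 (cut(1)): [4 0 2 5 3 1 6]
After op 6 (out_shuffle): [4 3 0 1 2 6 5]
Card 3 is at position 1.

Answer: 1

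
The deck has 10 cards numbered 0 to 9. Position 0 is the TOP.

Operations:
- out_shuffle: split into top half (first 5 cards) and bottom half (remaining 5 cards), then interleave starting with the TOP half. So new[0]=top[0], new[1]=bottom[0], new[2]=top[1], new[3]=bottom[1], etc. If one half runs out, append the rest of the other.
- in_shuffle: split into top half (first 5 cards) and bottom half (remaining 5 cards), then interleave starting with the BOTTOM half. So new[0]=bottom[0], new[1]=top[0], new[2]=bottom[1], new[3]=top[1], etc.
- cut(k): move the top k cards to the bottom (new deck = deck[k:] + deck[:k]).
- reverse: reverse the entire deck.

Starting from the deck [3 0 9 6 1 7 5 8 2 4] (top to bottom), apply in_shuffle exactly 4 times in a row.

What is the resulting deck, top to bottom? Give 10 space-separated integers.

After op 1 (in_shuffle): [7 3 5 0 8 9 2 6 4 1]
After op 2 (in_shuffle): [9 7 2 3 6 5 4 0 1 8]
After op 3 (in_shuffle): [5 9 4 7 0 2 1 3 8 6]
After op 4 (in_shuffle): [2 5 1 9 3 4 8 7 6 0]

Answer: 2 5 1 9 3 4 8 7 6 0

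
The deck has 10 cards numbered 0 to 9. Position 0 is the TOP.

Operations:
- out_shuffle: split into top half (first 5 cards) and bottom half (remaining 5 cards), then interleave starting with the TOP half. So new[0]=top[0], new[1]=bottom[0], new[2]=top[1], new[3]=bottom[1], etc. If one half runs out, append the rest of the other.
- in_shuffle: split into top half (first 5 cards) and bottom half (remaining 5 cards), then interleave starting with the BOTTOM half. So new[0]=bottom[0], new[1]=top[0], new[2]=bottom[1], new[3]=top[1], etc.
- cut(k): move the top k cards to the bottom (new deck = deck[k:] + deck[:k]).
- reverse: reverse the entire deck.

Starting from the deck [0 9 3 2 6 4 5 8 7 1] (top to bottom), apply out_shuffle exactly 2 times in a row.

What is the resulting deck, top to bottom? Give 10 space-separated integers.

After op 1 (out_shuffle): [0 4 9 5 3 8 2 7 6 1]
After op 2 (out_shuffle): [0 8 4 2 9 7 5 6 3 1]

Answer: 0 8 4 2 9 7 5 6 3 1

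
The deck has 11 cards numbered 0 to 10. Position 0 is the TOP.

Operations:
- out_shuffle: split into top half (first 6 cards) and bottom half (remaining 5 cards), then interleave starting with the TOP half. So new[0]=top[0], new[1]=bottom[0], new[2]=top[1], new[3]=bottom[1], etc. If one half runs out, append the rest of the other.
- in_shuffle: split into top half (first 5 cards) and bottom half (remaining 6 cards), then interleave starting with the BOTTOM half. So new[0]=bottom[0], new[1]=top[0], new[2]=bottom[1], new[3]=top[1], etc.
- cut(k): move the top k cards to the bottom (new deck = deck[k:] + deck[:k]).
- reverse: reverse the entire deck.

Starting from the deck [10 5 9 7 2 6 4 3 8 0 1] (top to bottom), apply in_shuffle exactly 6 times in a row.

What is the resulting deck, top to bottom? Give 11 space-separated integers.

After op 1 (in_shuffle): [6 10 4 5 3 9 8 7 0 2 1]
After op 2 (in_shuffle): [9 6 8 10 7 4 0 5 2 3 1]
After op 3 (in_shuffle): [4 9 0 6 5 8 2 10 3 7 1]
After op 4 (in_shuffle): [8 4 2 9 10 0 3 6 7 5 1]
After op 5 (in_shuffle): [0 8 3 4 6 2 7 9 5 10 1]
After op 6 (in_shuffle): [2 0 7 8 9 3 5 4 10 6 1]

Answer: 2 0 7 8 9 3 5 4 10 6 1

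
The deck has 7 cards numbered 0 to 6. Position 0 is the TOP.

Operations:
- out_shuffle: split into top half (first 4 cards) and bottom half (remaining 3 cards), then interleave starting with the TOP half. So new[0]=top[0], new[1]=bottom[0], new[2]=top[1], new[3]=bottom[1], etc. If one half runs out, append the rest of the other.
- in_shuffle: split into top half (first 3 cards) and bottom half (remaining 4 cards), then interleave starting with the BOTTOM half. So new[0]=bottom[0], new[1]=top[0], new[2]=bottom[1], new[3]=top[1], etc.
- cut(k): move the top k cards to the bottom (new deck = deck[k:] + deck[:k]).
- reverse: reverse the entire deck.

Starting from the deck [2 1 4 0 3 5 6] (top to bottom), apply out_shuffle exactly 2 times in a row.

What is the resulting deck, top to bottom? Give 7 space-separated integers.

Answer: 2 4 3 6 1 0 5

Derivation:
After op 1 (out_shuffle): [2 3 1 5 4 6 0]
After op 2 (out_shuffle): [2 4 3 6 1 0 5]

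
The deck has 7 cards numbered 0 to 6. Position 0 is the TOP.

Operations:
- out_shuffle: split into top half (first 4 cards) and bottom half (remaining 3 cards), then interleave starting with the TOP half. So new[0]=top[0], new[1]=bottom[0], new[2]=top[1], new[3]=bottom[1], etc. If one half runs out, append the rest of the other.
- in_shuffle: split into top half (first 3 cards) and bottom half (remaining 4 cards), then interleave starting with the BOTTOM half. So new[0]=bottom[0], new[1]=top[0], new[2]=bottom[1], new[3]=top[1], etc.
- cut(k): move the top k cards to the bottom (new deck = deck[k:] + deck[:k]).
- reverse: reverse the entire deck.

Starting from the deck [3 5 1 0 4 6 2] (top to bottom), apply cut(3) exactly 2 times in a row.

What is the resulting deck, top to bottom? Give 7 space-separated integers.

After op 1 (cut(3)): [0 4 6 2 3 5 1]
After op 2 (cut(3)): [2 3 5 1 0 4 6]

Answer: 2 3 5 1 0 4 6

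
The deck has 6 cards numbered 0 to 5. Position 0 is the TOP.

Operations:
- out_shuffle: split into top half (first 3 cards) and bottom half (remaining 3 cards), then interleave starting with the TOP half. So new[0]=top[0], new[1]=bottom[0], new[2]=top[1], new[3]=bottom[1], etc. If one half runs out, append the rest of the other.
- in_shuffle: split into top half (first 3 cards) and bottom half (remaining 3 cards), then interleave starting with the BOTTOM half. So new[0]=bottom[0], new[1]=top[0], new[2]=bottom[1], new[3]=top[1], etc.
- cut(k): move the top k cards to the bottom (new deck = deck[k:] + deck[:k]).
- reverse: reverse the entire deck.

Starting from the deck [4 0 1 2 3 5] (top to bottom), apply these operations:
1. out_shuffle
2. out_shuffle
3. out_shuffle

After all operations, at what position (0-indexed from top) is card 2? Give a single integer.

After op 1 (out_shuffle): [4 2 0 3 1 5]
After op 2 (out_shuffle): [4 3 2 1 0 5]
After op 3 (out_shuffle): [4 1 3 0 2 5]
Card 2 is at position 4.

Answer: 4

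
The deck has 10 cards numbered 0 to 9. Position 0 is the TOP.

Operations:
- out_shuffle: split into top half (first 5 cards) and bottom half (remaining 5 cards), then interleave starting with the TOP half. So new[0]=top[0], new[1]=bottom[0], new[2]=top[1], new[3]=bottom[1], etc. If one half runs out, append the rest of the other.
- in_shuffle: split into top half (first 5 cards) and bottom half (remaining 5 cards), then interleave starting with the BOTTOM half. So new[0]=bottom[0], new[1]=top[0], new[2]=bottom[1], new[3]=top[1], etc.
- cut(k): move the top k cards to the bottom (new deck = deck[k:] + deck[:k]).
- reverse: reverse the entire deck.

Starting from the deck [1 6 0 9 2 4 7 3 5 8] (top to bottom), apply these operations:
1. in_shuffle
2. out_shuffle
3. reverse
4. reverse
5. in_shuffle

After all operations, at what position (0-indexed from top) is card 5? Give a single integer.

After op 1 (in_shuffle): [4 1 7 6 3 0 5 9 8 2]
After op 2 (out_shuffle): [4 0 1 5 7 9 6 8 3 2]
After op 3 (reverse): [2 3 8 6 9 7 5 1 0 4]
After op 4 (reverse): [4 0 1 5 7 9 6 8 3 2]
After op 5 (in_shuffle): [9 4 6 0 8 1 3 5 2 7]
Card 5 is at position 7.

Answer: 7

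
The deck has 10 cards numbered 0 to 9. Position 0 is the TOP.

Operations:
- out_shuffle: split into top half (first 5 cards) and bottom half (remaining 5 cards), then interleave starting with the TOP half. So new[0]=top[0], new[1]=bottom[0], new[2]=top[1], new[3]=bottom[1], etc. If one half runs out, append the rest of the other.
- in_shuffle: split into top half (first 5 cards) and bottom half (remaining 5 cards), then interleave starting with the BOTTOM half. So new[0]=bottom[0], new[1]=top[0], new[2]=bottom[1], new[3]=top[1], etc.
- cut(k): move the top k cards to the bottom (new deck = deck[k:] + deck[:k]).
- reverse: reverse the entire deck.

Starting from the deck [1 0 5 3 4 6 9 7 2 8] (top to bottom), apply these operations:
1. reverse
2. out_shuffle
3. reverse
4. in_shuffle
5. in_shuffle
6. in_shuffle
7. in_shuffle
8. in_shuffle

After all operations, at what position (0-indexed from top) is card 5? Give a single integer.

After op 1 (reverse): [8 2 7 9 6 4 3 5 0 1]
After op 2 (out_shuffle): [8 4 2 3 7 5 9 0 6 1]
After op 3 (reverse): [1 6 0 9 5 7 3 2 4 8]
After op 4 (in_shuffle): [7 1 3 6 2 0 4 9 8 5]
After op 5 (in_shuffle): [0 7 4 1 9 3 8 6 5 2]
After op 6 (in_shuffle): [3 0 8 7 6 4 5 1 2 9]
After op 7 (in_shuffle): [4 3 5 0 1 8 2 7 9 6]
After op 8 (in_shuffle): [8 4 2 3 7 5 9 0 6 1]
Card 5 is at position 5.

Answer: 5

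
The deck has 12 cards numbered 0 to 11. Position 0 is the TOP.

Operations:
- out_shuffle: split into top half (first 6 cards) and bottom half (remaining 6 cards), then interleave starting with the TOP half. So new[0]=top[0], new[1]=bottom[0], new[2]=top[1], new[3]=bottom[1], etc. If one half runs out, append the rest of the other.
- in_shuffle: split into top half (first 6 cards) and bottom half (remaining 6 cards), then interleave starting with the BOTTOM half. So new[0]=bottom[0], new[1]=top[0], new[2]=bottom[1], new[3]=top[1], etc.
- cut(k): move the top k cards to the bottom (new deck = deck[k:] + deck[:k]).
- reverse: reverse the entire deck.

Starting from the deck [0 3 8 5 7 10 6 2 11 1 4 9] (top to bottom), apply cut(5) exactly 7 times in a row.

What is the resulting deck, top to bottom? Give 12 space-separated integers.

Answer: 9 0 3 8 5 7 10 6 2 11 1 4

Derivation:
After op 1 (cut(5)): [10 6 2 11 1 4 9 0 3 8 5 7]
After op 2 (cut(5)): [4 9 0 3 8 5 7 10 6 2 11 1]
After op 3 (cut(5)): [5 7 10 6 2 11 1 4 9 0 3 8]
After op 4 (cut(5)): [11 1 4 9 0 3 8 5 7 10 6 2]
After op 5 (cut(5)): [3 8 5 7 10 6 2 11 1 4 9 0]
After op 6 (cut(5)): [6 2 11 1 4 9 0 3 8 5 7 10]
After op 7 (cut(5)): [9 0 3 8 5 7 10 6 2 11 1 4]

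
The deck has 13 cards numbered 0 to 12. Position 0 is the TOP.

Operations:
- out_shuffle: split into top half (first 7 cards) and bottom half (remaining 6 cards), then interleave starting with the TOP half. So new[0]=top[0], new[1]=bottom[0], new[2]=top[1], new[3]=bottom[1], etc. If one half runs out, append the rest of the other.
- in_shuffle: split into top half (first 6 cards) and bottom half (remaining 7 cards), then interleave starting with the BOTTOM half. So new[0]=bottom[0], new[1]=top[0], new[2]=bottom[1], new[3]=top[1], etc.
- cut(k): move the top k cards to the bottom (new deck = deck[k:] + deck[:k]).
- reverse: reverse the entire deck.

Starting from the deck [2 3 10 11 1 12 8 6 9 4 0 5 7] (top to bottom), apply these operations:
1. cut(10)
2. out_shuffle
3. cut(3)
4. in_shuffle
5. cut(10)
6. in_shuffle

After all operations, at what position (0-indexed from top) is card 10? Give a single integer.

Answer: 11

Derivation:
After op 1 (cut(10)): [0 5 7 2 3 10 11 1 12 8 6 9 4]
After op 2 (out_shuffle): [0 1 5 12 7 8 2 6 3 9 10 4 11]
After op 3 (cut(3)): [12 7 8 2 6 3 9 10 4 11 0 1 5]
After op 4 (in_shuffle): [9 12 10 7 4 8 11 2 0 6 1 3 5]
After op 5 (cut(10)): [1 3 5 9 12 10 7 4 8 11 2 0 6]
After op 6 (in_shuffle): [7 1 4 3 8 5 11 9 2 12 0 10 6]
Card 10 is at position 11.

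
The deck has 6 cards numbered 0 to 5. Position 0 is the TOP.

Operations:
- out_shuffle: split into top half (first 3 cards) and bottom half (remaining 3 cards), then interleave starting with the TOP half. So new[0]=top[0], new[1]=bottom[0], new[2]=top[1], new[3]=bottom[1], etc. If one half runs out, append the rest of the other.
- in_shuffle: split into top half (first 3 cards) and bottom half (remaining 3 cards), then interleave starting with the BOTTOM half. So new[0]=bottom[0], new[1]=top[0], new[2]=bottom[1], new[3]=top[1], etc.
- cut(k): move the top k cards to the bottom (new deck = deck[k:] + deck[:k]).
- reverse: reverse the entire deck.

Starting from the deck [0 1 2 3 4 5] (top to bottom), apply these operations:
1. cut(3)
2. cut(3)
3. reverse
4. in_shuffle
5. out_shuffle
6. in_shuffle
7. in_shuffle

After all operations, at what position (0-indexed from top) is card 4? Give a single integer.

Answer: 0

Derivation:
After op 1 (cut(3)): [3 4 5 0 1 2]
After op 2 (cut(3)): [0 1 2 3 4 5]
After op 3 (reverse): [5 4 3 2 1 0]
After op 4 (in_shuffle): [2 5 1 4 0 3]
After op 5 (out_shuffle): [2 4 5 0 1 3]
After op 6 (in_shuffle): [0 2 1 4 3 5]
After op 7 (in_shuffle): [4 0 3 2 5 1]
Card 4 is at position 0.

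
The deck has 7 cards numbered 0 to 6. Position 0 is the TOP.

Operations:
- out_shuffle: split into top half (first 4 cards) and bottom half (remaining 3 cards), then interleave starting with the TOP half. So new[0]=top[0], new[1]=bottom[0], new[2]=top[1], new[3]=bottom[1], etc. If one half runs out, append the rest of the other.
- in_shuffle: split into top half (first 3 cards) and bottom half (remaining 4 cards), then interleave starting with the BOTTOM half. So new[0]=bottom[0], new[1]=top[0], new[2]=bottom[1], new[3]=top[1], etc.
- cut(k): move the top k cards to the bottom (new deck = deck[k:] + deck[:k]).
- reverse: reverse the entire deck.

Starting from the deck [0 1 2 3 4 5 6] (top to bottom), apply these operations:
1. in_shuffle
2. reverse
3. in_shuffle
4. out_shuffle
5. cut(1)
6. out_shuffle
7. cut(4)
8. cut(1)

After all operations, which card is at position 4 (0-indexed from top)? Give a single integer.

Answer: 6

Derivation:
After op 1 (in_shuffle): [3 0 4 1 5 2 6]
After op 2 (reverse): [6 2 5 1 4 0 3]
After op 3 (in_shuffle): [1 6 4 2 0 5 3]
After op 4 (out_shuffle): [1 0 6 5 4 3 2]
After op 5 (cut(1)): [0 6 5 4 3 2 1]
After op 6 (out_shuffle): [0 3 6 2 5 1 4]
After op 7 (cut(4)): [5 1 4 0 3 6 2]
After op 8 (cut(1)): [1 4 0 3 6 2 5]
Position 4: card 6.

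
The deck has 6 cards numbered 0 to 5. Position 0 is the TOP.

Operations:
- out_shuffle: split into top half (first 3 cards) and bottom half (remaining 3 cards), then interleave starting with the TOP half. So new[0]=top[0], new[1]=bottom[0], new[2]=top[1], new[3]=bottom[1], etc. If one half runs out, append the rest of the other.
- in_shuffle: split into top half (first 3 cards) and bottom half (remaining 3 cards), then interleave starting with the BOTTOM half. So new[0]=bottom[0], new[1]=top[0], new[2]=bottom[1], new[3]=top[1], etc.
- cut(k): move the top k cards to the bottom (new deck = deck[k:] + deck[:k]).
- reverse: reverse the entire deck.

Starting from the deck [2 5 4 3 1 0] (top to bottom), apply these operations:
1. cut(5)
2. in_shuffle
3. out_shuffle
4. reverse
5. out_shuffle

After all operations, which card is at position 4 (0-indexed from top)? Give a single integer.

Answer: 1

Derivation:
After op 1 (cut(5)): [0 2 5 4 3 1]
After op 2 (in_shuffle): [4 0 3 2 1 5]
After op 3 (out_shuffle): [4 2 0 1 3 5]
After op 4 (reverse): [5 3 1 0 2 4]
After op 5 (out_shuffle): [5 0 3 2 1 4]
Position 4: card 1.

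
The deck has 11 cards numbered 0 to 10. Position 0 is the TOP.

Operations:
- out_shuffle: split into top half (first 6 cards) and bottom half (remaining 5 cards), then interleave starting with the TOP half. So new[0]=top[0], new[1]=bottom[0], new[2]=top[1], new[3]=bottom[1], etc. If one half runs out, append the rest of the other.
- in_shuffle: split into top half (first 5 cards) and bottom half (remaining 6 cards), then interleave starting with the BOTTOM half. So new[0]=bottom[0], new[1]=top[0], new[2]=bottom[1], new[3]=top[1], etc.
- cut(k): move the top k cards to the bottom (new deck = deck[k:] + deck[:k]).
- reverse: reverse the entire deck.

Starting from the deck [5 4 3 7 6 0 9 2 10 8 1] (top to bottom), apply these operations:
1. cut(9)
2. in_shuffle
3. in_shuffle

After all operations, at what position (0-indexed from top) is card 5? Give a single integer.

After op 1 (cut(9)): [8 1 5 4 3 7 6 0 9 2 10]
After op 2 (in_shuffle): [7 8 6 1 0 5 9 4 2 3 10]
After op 3 (in_shuffle): [5 7 9 8 4 6 2 1 3 0 10]
Card 5 is at position 0.

Answer: 0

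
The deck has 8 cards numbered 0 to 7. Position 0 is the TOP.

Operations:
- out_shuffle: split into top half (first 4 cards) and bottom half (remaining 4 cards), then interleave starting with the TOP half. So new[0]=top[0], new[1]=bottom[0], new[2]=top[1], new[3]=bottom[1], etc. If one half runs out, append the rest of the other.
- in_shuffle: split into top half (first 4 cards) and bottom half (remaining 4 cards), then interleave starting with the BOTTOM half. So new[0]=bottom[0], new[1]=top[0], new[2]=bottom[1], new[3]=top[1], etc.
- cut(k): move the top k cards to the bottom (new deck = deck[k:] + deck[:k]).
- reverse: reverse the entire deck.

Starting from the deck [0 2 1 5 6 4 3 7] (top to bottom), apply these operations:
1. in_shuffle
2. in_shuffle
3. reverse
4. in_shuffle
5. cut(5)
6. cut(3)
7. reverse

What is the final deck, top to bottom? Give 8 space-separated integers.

Answer: 7 3 4 6 5 1 2 0

Derivation:
After op 1 (in_shuffle): [6 0 4 2 3 1 7 5]
After op 2 (in_shuffle): [3 6 1 0 7 4 5 2]
After op 3 (reverse): [2 5 4 7 0 1 6 3]
After op 4 (in_shuffle): [0 2 1 5 6 4 3 7]
After op 5 (cut(5)): [4 3 7 0 2 1 5 6]
After op 6 (cut(3)): [0 2 1 5 6 4 3 7]
After op 7 (reverse): [7 3 4 6 5 1 2 0]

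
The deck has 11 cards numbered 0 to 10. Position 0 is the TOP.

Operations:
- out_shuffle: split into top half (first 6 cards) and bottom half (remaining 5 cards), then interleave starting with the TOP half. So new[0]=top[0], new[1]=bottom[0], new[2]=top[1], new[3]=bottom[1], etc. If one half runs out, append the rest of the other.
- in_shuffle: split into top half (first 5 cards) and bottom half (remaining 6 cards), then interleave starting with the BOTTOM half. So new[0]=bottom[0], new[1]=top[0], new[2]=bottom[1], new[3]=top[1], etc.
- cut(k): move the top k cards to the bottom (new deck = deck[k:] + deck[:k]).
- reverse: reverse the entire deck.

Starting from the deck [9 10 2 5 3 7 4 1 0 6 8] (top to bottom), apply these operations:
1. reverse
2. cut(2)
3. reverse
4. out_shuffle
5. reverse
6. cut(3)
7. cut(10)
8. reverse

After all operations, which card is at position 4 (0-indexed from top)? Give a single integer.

After op 1 (reverse): [8 6 0 1 4 7 3 5 2 10 9]
After op 2 (cut(2)): [0 1 4 7 3 5 2 10 9 8 6]
After op 3 (reverse): [6 8 9 10 2 5 3 7 4 1 0]
After op 4 (out_shuffle): [6 3 8 7 9 4 10 1 2 0 5]
After op 5 (reverse): [5 0 2 1 10 4 9 7 8 3 6]
After op 6 (cut(3)): [1 10 4 9 7 8 3 6 5 0 2]
After op 7 (cut(10)): [2 1 10 4 9 7 8 3 6 5 0]
After op 8 (reverse): [0 5 6 3 8 7 9 4 10 1 2]
Position 4: card 8.

Answer: 8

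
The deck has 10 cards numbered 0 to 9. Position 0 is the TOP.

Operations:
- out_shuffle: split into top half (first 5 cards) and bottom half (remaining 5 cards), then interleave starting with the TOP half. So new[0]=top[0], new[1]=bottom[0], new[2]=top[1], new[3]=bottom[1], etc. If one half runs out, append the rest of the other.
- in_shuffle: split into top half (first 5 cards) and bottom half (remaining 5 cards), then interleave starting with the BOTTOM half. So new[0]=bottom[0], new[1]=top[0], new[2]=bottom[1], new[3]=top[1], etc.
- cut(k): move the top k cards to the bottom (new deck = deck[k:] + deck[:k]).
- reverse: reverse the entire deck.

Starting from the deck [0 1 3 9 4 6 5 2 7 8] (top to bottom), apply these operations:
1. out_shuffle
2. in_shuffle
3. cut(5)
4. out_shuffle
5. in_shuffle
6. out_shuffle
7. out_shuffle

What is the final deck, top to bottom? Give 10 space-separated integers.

Answer: 9 0 4 2 1 7 3 6 8 5

Derivation:
After op 1 (out_shuffle): [0 6 1 5 3 2 9 7 4 8]
After op 2 (in_shuffle): [2 0 9 6 7 1 4 5 8 3]
After op 3 (cut(5)): [1 4 5 8 3 2 0 9 6 7]
After op 4 (out_shuffle): [1 2 4 0 5 9 8 6 3 7]
After op 5 (in_shuffle): [9 1 8 2 6 4 3 0 7 5]
After op 6 (out_shuffle): [9 4 1 3 8 0 2 7 6 5]
After op 7 (out_shuffle): [9 0 4 2 1 7 3 6 8 5]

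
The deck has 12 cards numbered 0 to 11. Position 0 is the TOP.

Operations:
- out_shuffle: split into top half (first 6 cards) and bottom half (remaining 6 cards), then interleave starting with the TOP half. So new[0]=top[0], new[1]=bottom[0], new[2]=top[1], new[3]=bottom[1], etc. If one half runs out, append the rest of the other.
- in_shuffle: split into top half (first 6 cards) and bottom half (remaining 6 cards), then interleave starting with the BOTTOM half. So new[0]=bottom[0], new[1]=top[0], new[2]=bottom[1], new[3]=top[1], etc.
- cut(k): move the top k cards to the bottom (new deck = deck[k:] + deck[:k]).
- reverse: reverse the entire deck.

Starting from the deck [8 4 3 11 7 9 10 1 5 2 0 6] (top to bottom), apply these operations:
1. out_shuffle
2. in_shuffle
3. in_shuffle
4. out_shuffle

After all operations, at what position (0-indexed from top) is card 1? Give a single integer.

After op 1 (out_shuffle): [8 10 4 1 3 5 11 2 7 0 9 6]
After op 2 (in_shuffle): [11 8 2 10 7 4 0 1 9 3 6 5]
After op 3 (in_shuffle): [0 11 1 8 9 2 3 10 6 7 5 4]
After op 4 (out_shuffle): [0 3 11 10 1 6 8 7 9 5 2 4]
Card 1 is at position 4.

Answer: 4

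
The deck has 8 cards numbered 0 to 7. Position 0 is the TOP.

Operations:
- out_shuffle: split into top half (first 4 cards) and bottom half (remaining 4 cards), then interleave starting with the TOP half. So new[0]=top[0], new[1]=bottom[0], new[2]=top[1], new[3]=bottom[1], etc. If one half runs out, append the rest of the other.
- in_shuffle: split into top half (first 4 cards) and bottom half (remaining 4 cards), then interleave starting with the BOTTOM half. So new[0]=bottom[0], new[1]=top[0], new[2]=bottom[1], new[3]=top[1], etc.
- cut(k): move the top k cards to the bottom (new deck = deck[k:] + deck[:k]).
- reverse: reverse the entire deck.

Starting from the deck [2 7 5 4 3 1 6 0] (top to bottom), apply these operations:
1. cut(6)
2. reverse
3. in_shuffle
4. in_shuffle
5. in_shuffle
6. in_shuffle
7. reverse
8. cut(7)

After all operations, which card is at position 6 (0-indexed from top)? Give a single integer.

After op 1 (cut(6)): [6 0 2 7 5 4 3 1]
After op 2 (reverse): [1 3 4 5 7 2 0 6]
After op 3 (in_shuffle): [7 1 2 3 0 4 6 5]
After op 4 (in_shuffle): [0 7 4 1 6 2 5 3]
After op 5 (in_shuffle): [6 0 2 7 5 4 3 1]
After op 6 (in_shuffle): [5 6 4 0 3 2 1 7]
After op 7 (reverse): [7 1 2 3 0 4 6 5]
After op 8 (cut(7)): [5 7 1 2 3 0 4 6]
Position 6: card 4.

Answer: 4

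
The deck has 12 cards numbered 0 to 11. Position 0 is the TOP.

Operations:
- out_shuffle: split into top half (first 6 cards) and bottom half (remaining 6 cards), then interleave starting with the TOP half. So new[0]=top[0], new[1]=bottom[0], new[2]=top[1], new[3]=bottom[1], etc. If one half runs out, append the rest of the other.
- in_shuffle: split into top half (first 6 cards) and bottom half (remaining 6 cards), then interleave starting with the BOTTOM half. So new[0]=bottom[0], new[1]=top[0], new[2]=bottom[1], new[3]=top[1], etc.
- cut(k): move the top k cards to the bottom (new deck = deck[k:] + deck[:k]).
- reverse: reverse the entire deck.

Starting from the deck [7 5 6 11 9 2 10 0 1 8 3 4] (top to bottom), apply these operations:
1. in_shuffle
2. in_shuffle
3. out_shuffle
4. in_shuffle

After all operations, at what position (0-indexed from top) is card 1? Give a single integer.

After op 1 (in_shuffle): [10 7 0 5 1 6 8 11 3 9 4 2]
After op 2 (in_shuffle): [8 10 11 7 3 0 9 5 4 1 2 6]
After op 3 (out_shuffle): [8 9 10 5 11 4 7 1 3 2 0 6]
After op 4 (in_shuffle): [7 8 1 9 3 10 2 5 0 11 6 4]
Card 1 is at position 2.

Answer: 2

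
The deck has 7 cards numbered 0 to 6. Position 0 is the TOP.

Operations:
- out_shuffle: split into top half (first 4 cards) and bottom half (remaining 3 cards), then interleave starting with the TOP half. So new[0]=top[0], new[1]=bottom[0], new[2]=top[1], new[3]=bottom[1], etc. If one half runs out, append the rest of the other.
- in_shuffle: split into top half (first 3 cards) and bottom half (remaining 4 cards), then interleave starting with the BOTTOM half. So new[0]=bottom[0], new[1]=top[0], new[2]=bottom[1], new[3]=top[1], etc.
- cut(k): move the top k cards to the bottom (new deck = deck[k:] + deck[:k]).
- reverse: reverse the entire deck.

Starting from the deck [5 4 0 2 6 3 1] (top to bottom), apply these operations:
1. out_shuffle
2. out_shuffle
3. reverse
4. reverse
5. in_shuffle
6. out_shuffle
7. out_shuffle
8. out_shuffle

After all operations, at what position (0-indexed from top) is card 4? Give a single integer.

Answer: 2

Derivation:
After op 1 (out_shuffle): [5 6 4 3 0 1 2]
After op 2 (out_shuffle): [5 0 6 1 4 2 3]
After op 3 (reverse): [3 2 4 1 6 0 5]
After op 4 (reverse): [5 0 6 1 4 2 3]
After op 5 (in_shuffle): [1 5 4 0 2 6 3]
After op 6 (out_shuffle): [1 2 5 6 4 3 0]
After op 7 (out_shuffle): [1 4 2 3 5 0 6]
After op 8 (out_shuffle): [1 5 4 0 2 6 3]
Card 4 is at position 2.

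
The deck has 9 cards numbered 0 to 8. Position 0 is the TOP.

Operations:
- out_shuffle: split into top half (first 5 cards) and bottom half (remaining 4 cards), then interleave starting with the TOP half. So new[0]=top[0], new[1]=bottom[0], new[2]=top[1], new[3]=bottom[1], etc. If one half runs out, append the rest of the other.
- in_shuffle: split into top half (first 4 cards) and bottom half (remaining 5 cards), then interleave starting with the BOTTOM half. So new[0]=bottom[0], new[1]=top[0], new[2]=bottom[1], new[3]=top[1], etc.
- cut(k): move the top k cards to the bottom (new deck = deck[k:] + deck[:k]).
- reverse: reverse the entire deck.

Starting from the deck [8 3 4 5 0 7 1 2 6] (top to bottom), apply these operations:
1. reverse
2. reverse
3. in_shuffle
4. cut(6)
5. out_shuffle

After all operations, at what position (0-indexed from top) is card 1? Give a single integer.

After op 1 (reverse): [6 2 1 7 0 5 4 3 8]
After op 2 (reverse): [8 3 4 5 0 7 1 2 6]
After op 3 (in_shuffle): [0 8 7 3 1 4 2 5 6]
After op 4 (cut(6)): [2 5 6 0 8 7 3 1 4]
After op 5 (out_shuffle): [2 7 5 3 6 1 0 4 8]
Card 1 is at position 5.

Answer: 5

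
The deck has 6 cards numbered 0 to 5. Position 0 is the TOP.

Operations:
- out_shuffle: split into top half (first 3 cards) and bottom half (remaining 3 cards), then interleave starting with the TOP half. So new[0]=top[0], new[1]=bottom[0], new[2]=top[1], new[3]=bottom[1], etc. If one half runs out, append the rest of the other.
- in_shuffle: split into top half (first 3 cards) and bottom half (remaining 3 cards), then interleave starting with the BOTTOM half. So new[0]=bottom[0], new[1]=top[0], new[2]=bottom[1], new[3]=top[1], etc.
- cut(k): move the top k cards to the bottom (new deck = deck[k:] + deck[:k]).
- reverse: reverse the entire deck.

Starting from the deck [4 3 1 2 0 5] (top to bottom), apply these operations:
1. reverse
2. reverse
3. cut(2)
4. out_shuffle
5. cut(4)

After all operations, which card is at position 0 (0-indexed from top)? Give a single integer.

Answer: 0

Derivation:
After op 1 (reverse): [5 0 2 1 3 4]
After op 2 (reverse): [4 3 1 2 0 5]
After op 3 (cut(2)): [1 2 0 5 4 3]
After op 4 (out_shuffle): [1 5 2 4 0 3]
After op 5 (cut(4)): [0 3 1 5 2 4]
Position 0: card 0.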